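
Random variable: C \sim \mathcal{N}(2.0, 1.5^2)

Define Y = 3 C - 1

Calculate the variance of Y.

For Y = aC + b: Var(Y) = a² * Var(C)
Var(C) = 1.5^2 = 2.25
Var(Y) = 3² * 2.25 = 9 * 2.25 = 20.25

20.25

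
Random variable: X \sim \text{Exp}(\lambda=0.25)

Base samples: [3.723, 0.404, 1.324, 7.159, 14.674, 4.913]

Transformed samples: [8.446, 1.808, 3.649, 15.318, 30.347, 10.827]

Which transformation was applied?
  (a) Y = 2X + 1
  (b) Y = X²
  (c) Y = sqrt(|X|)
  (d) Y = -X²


Checking option (a) Y = 2X + 1:
  X = 3.723 -> Y = 8.446 ✓
  X = 0.404 -> Y = 1.808 ✓
  X = 1.324 -> Y = 3.649 ✓
All samples match this transformation.

(a) 2X + 1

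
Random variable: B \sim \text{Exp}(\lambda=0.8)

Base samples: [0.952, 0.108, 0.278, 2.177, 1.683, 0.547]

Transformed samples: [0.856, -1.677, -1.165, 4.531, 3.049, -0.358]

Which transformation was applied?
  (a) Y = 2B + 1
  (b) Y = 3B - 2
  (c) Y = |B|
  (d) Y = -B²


Checking option (b) Y = 3B - 2:
  B = 0.952 -> Y = 0.856 ✓
  B = 0.108 -> Y = -1.677 ✓
  B = 0.278 -> Y = -1.165 ✓
All samples match this transformation.

(b) 3B - 2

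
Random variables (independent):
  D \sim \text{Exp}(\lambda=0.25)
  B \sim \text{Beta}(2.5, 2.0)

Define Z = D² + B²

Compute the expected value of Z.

E[Z] = E[D²] + E[B²]
E[D²] = Var(D) + E[D]² = 16 + 16 = 32
E[B²] = Var(B) + E[B]² = 0.044893378 + 0.30864198 = 0.35353535
E[Z] = 32 + 0.35353535 = 32.353535

32.353535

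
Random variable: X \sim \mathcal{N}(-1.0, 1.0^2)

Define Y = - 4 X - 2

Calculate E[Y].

For Y = -4X - 2:
E[Y] = -4 * E[X] - 2
E[X] = -1.0 = -1
E[Y] = -4 * (-1) - 2 = 2

2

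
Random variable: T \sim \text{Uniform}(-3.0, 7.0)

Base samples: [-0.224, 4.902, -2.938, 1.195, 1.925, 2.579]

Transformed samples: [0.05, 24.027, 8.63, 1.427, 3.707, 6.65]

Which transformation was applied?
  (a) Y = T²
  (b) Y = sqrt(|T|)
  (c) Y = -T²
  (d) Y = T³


Checking option (a) Y = T²:
  T = -0.224 -> Y = 0.05 ✓
  T = 4.902 -> Y = 24.027 ✓
  T = -2.938 -> Y = 8.63 ✓
All samples match this transformation.

(a) T²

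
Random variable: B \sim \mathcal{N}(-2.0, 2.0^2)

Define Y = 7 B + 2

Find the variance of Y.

For Y = aB + b: Var(Y) = a² * Var(B)
Var(B) = 2.0^2 = 4
Var(Y) = 7² * 4 = 49 * 4 = 196

196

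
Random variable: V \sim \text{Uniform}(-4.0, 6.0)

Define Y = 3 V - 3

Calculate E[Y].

For Y = 3V - 3:
E[Y] = 3 * E[V] - 3
E[V] = (-4 + 6)/2 = 1
E[Y] = 3 * 1 - 3 = 0

0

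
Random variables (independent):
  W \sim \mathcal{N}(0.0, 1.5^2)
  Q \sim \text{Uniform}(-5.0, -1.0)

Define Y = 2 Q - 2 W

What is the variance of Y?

For independent RVs: Var(aX + bY) = a²Var(X) + b²Var(Y)
Var(W) = 2.25
Var(Q) = 1.3333333
Var(Y) = (-2)²*2.25 + 2²*1.3333333
= 4*2.25 + 4*1.3333333 = 14.333333

14.333333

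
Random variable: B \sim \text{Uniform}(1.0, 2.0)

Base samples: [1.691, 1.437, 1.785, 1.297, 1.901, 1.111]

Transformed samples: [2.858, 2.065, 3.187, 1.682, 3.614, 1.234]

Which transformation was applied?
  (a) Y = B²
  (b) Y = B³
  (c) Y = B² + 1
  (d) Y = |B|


Checking option (a) Y = B²:
  B = 1.691 -> Y = 2.858 ✓
  B = 1.437 -> Y = 2.065 ✓
  B = 1.785 -> Y = 3.187 ✓
All samples match this transformation.

(a) B²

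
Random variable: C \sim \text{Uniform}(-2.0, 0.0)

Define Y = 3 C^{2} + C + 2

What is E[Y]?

E[Y] = 3*E[C²] + 1*E[C] + 2
E[C] = -1
E[C²] = Var(C) + (E[C])² = 0.33333333 + 1 = 1.3333333
E[Y] = 3*1.3333333 + 1*(-1) + 2 = 5

5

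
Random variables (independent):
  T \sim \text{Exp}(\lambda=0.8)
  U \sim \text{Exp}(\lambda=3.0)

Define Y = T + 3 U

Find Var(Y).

For independent RVs: Var(aX + bY) = a²Var(X) + b²Var(Y)
Var(T) = 1.5625
Var(U) = 0.11111111
Var(Y) = 1²*1.5625 + 3²*0.11111111
= 1*1.5625 + 9*0.11111111 = 2.5625

2.5625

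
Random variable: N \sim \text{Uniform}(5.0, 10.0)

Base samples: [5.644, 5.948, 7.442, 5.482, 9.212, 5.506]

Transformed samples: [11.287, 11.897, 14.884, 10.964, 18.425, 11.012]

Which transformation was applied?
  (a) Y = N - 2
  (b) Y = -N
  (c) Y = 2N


Checking option (c) Y = 2N:
  N = 5.644 -> Y = 11.287 ✓
  N = 5.948 -> Y = 11.897 ✓
  N = 7.442 -> Y = 14.884 ✓
All samples match this transformation.

(c) 2N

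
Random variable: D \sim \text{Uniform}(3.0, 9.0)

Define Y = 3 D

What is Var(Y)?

For Y = aD + b: Var(Y) = a² * Var(D)
Var(D) = (9 - 3)^2/12 = 3
Var(Y) = 3² * 3 = 9 * 3 = 27

27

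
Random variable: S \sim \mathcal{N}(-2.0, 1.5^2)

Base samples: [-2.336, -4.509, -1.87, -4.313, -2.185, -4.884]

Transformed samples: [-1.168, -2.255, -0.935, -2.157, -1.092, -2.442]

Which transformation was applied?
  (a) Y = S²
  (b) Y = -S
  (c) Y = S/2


Checking option (c) Y = S/2:
  S = -2.336 -> Y = -1.168 ✓
  S = -4.509 -> Y = -2.255 ✓
  S = -1.87 -> Y = -0.935 ✓
All samples match this transformation.

(c) S/2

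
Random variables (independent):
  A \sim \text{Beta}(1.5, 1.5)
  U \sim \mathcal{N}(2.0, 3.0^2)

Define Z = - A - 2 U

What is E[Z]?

E[Z] = -1*E[A] - 2*E[U]
E[A] = 0.5
E[U] = 2
E[Z] = -1*0.5 - 2*2 = -4.5

-4.5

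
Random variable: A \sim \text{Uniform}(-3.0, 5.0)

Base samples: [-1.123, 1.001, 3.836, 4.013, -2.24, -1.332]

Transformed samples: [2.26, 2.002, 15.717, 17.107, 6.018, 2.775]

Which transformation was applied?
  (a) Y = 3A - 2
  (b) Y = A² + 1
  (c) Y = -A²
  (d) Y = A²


Checking option (b) Y = A² + 1:
  A = -1.123 -> Y = 2.26 ✓
  A = 1.001 -> Y = 2.002 ✓
  A = 3.836 -> Y = 15.717 ✓
All samples match this transformation.

(b) A² + 1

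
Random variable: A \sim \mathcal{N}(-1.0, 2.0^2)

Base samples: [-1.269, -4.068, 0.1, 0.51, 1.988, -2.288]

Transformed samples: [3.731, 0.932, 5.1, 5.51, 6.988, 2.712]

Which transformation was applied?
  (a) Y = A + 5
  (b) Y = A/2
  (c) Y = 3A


Checking option (a) Y = A + 5:
  A = -1.269 -> Y = 3.731 ✓
  A = -4.068 -> Y = 0.932 ✓
  A = 0.1 -> Y = 5.1 ✓
All samples match this transformation.

(a) A + 5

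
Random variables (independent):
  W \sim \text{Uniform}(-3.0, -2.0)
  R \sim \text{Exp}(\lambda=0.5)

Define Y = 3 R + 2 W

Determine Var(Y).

For independent RVs: Var(aX + bY) = a²Var(X) + b²Var(Y)
Var(W) = 0.083333333
Var(R) = 4
Var(Y) = 2²*0.083333333 + 3²*4
= 4*0.083333333 + 9*4 = 36.333333

36.333333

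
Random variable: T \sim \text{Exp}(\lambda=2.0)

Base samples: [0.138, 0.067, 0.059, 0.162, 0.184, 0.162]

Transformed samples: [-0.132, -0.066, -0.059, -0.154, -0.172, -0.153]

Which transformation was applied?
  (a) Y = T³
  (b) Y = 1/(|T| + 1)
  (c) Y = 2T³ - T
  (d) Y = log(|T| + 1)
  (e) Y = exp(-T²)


Checking option (c) Y = 2T³ - T:
  T = 0.138 -> Y = -0.132 ✓
  T = 0.067 -> Y = -0.066 ✓
  T = 0.059 -> Y = -0.059 ✓
All samples match this transformation.

(c) 2T³ - T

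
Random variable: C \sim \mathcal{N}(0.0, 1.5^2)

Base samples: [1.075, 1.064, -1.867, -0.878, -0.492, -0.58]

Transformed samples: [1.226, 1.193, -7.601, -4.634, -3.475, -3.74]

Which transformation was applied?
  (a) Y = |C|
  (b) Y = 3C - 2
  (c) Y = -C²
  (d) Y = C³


Checking option (b) Y = 3C - 2:
  C = 1.075 -> Y = 1.226 ✓
  C = 1.064 -> Y = 1.193 ✓
  C = -1.867 -> Y = -7.601 ✓
All samples match this transformation.

(b) 3C - 2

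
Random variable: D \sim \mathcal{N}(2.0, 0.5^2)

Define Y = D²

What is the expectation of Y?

Using E[X²] = Var(X) + (E[X])²:
E[D] = 2
Var(D) = 0.5^2 = 0.25
E[D²] = 0.25 + 2² = 0.25 + 4 = 4.25

4.25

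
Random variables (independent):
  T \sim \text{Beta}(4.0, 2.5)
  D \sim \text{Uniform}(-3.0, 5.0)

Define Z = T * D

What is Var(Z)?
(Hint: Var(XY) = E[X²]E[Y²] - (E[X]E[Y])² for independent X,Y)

Var(XY) = E[X²]E[Y²] - (E[X]E[Y])²
E[T] = 0.61538462, Var(T) = 0.031558185
E[D] = 1, Var(D) = 5.3333333
E[T²] = 0.031558185 + 0.61538462² = 0.41025641
E[D²] = 5.3333333 + 1² = 6.3333333
Var(Z) = 0.41025641*6.3333333 - (0.61538462*1)²
= 2.5982906 - 0.37869822 = 2.2195924

2.2195924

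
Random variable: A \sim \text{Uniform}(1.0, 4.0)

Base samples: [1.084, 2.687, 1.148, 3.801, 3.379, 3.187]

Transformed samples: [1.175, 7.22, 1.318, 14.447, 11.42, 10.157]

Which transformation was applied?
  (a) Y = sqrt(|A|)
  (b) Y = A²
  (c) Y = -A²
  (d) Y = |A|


Checking option (b) Y = A²:
  A = 1.084 -> Y = 1.175 ✓
  A = 2.687 -> Y = 7.22 ✓
  A = 1.148 -> Y = 1.318 ✓
All samples match this transformation.

(b) A²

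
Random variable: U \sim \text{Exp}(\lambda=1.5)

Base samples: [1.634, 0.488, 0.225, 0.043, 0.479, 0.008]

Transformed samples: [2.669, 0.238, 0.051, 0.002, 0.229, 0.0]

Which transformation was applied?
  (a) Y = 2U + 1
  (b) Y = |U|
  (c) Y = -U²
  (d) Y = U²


Checking option (d) Y = U²:
  U = 1.634 -> Y = 2.669 ✓
  U = 0.488 -> Y = 0.238 ✓
  U = 0.225 -> Y = 0.051 ✓
All samples match this transformation.

(d) U²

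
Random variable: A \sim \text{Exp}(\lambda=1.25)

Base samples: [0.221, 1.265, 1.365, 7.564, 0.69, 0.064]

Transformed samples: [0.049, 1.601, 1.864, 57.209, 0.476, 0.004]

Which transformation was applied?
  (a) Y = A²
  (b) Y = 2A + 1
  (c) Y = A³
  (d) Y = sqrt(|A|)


Checking option (a) Y = A²:
  A = 0.221 -> Y = 0.049 ✓
  A = 1.265 -> Y = 1.601 ✓
  A = 1.365 -> Y = 1.864 ✓
All samples match this transformation.

(a) A²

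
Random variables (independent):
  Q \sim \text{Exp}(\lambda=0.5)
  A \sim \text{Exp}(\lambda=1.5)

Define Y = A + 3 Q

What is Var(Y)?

For independent RVs: Var(aX + bY) = a²Var(X) + b²Var(Y)
Var(Q) = 4
Var(A) = 0.44444444
Var(Y) = 3²*4 + 1²*0.44444444
= 9*4 + 1*0.44444444 = 36.444444

36.444444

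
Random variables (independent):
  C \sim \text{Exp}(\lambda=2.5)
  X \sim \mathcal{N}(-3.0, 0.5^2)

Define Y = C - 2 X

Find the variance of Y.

For independent RVs: Var(aX + bY) = a²Var(X) + b²Var(Y)
Var(C) = 0.16
Var(X) = 0.25
Var(Y) = 1²*0.16 + (-2)²*0.25
= 1*0.16 + 4*0.25 = 1.16

1.16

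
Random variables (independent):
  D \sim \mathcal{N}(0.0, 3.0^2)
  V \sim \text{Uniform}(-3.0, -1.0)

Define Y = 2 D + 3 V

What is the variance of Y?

For independent RVs: Var(aX + bY) = a²Var(X) + b²Var(Y)
Var(D) = 9
Var(V) = 0.33333333
Var(Y) = 2²*9 + 3²*0.33333333
= 4*9 + 9*0.33333333 = 39

39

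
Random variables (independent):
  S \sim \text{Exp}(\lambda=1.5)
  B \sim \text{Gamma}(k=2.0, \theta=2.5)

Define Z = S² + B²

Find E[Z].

E[Z] = E[S²] + E[B²]
E[S²] = Var(S) + E[S]² = 0.44444444 + 0.44444444 = 0.88888889
E[B²] = Var(B) + E[B]² = 12.5 + 25 = 37.5
E[Z] = 0.88888889 + 37.5 = 38.388889

38.388889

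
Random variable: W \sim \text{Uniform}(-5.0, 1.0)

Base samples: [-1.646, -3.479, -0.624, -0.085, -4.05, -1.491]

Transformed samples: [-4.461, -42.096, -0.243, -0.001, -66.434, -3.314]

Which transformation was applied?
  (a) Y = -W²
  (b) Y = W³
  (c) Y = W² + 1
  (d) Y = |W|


Checking option (b) Y = W³:
  W = -1.646 -> Y = -4.461 ✓
  W = -3.479 -> Y = -42.096 ✓
  W = -0.624 -> Y = -0.243 ✓
All samples match this transformation.

(b) W³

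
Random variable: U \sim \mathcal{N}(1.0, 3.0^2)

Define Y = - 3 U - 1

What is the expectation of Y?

For Y = -3U - 1:
E[Y] = -3 * E[U] - 1
E[U] = 1.0 = 1
E[Y] = -3 * 1 - 1 = -4

-4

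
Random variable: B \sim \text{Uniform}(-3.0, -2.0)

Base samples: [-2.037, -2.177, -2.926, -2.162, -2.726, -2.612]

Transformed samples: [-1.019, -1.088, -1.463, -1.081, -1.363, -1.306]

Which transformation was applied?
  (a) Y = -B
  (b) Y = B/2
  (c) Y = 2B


Checking option (b) Y = B/2:
  B = -2.037 -> Y = -1.019 ✓
  B = -2.177 -> Y = -1.088 ✓
  B = -2.926 -> Y = -1.463 ✓
All samples match this transformation.

(b) B/2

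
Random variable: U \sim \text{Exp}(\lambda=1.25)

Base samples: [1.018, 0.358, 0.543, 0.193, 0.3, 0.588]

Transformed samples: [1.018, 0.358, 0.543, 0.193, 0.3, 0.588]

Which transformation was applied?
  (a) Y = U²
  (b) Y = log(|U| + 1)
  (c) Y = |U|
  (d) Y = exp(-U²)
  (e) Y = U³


Checking option (c) Y = |U|:
  U = 1.018 -> Y = 1.018 ✓
  U = 0.358 -> Y = 0.358 ✓
  U = 0.543 -> Y = 0.543 ✓
All samples match this transformation.

(c) |U|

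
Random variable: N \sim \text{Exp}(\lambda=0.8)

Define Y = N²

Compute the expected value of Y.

E[N²] = Var(N) + (E[N])² = 1.5625 + 1.5625 = 3.125

3.125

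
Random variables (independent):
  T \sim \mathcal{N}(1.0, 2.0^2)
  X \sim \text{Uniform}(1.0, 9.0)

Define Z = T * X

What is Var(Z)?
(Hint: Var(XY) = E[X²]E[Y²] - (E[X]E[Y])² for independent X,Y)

Var(XY) = E[X²]E[Y²] - (E[X]E[Y])²
E[T] = 1, Var(T) = 4
E[X] = 5, Var(X) = 5.3333333
E[T²] = 4 + 1² = 5
E[X²] = 5.3333333 + 5² = 30.333333
Var(Z) = 5*30.333333 - (1*5)²
= 151.66667 - 25 = 126.66667

126.66667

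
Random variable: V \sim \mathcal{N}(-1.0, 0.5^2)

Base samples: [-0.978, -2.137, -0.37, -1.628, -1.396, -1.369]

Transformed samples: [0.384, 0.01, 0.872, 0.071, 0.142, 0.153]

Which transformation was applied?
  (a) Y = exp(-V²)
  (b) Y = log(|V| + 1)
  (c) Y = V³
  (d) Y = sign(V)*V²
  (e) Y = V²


Checking option (a) Y = exp(-V²):
  V = -0.978 -> Y = 0.384 ✓
  V = -2.137 -> Y = 0.01 ✓
  V = -0.37 -> Y = 0.872 ✓
All samples match this transformation.

(a) exp(-V²)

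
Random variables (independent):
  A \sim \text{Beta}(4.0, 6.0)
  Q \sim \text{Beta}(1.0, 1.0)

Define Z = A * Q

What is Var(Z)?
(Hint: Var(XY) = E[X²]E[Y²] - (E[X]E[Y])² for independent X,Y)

Var(XY) = E[X²]E[Y²] - (E[X]E[Y])²
E[A] = 0.4, Var(A) = 0.021818182
E[Q] = 0.5, Var(Q) = 0.083333333
E[A²] = 0.021818182 + 0.4² = 0.18181818
E[Q²] = 0.083333333 + 0.5² = 0.33333333
Var(Z) = 0.18181818*0.33333333 - (0.4*0.5)²
= 0.060606061 - 0.04 = 0.020606061

0.020606061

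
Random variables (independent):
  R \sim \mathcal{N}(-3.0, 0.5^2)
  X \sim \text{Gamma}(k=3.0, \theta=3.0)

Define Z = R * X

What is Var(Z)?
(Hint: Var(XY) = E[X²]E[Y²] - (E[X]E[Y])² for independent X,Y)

Var(XY) = E[X²]E[Y²] - (E[X]E[Y])²
E[R] = -3, Var(R) = 0.25
E[X] = 9, Var(X) = 27
E[R²] = 0.25 + (-3)² = 9.25
E[X²] = 27 + 9² = 108
Var(Z) = 9.25*108 - (-3*9)²
= 999 - 729 = 270

270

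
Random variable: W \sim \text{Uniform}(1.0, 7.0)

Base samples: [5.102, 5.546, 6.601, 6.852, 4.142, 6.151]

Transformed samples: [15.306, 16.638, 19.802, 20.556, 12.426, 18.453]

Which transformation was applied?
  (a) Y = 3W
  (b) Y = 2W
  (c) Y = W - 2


Checking option (a) Y = 3W:
  W = 5.102 -> Y = 15.306 ✓
  W = 5.546 -> Y = 16.638 ✓
  W = 6.601 -> Y = 19.802 ✓
All samples match this transformation.

(a) 3W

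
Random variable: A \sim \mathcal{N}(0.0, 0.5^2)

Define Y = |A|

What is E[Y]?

For X ~ N(0, 0.5²), E[|X|] = sigma * sqrt(2/pi)
= 0.5 * sqrt(2/pi) = 0.39894228

0.39894228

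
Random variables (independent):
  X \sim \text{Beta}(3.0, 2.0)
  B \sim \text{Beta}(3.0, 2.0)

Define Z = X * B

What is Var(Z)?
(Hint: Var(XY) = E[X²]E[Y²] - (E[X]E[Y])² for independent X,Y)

Var(XY) = E[X²]E[Y²] - (E[X]E[Y])²
E[X] = 0.6, Var(X) = 0.04
E[B] = 0.6, Var(B) = 0.04
E[X²] = 0.04 + 0.6² = 0.4
E[B²] = 0.04 + 0.6² = 0.4
Var(Z) = 0.4*0.4 - (0.6*0.6)²
= 0.16 - 0.1296 = 0.0304

0.0304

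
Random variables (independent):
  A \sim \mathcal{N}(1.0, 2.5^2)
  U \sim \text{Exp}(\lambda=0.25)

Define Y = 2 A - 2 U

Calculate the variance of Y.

For independent RVs: Var(aX + bY) = a²Var(X) + b²Var(Y)
Var(A) = 6.25
Var(U) = 16
Var(Y) = 2²*6.25 + (-2)²*16
= 4*6.25 + 4*16 = 89

89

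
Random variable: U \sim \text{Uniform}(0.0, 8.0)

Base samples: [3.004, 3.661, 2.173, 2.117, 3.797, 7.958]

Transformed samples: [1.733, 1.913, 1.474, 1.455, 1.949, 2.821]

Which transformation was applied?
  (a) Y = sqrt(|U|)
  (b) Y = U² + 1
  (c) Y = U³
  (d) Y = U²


Checking option (a) Y = sqrt(|U|):
  U = 3.004 -> Y = 1.733 ✓
  U = 3.661 -> Y = 1.913 ✓
  U = 2.173 -> Y = 1.474 ✓
All samples match this transformation.

(a) sqrt(|U|)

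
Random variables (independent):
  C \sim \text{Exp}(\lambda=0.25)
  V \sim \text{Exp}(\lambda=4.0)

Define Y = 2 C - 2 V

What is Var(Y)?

For independent RVs: Var(aX + bY) = a²Var(X) + b²Var(Y)
Var(C) = 16
Var(V) = 0.0625
Var(Y) = 2²*16 + (-2)²*0.0625
= 4*16 + 4*0.0625 = 64.25

64.25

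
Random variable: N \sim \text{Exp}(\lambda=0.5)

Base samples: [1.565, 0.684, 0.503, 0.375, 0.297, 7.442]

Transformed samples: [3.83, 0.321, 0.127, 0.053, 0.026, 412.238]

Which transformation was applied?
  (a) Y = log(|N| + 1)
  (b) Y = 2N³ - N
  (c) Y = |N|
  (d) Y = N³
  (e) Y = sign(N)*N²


Checking option (d) Y = N³:
  N = 1.565 -> Y = 3.83 ✓
  N = 0.684 -> Y = 0.321 ✓
  N = 0.503 -> Y = 0.127 ✓
All samples match this transformation.

(d) N³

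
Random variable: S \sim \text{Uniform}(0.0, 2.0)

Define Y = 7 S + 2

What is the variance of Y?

For Y = aS + b: Var(Y) = a² * Var(S)
Var(S) = (2 - 0)^2/12 = 0.33333333
Var(Y) = 7² * 0.33333333 = 49 * 0.33333333 = 16.333333

16.333333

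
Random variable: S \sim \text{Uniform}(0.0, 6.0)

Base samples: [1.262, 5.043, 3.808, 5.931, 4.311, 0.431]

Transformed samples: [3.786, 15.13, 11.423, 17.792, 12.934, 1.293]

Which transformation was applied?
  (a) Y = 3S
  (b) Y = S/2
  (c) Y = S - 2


Checking option (a) Y = 3S:
  S = 1.262 -> Y = 3.786 ✓
  S = 5.043 -> Y = 15.13 ✓
  S = 3.808 -> Y = 11.423 ✓
All samples match this transformation.

(a) 3S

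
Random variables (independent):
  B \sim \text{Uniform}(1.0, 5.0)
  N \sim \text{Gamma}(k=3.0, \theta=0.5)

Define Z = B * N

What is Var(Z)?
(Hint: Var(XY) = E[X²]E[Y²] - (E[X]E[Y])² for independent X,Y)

Var(XY) = E[X²]E[Y²] - (E[X]E[Y])²
E[B] = 3, Var(B) = 1.3333333
E[N] = 1.5, Var(N) = 0.75
E[B²] = 1.3333333 + 3² = 10.333333
E[N²] = 0.75 + 1.5² = 3
Var(Z) = 10.333333*3 - (3*1.5)²
= 31 - 20.25 = 10.75

10.75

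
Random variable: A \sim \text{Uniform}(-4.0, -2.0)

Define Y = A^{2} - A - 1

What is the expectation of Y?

E[Y] = 1*E[A²] - 1*E[A] - 1
E[A] = -3
E[A²] = Var(A) + (E[A])² = 0.33333333 + 9 = 9.3333333
E[Y] = 1*9.3333333 - 1*(-3) - 1 = 11.333333

11.333333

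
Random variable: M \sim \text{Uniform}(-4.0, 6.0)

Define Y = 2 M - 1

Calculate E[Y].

For Y = 2M - 1:
E[Y] = 2 * E[M] - 1
E[M] = (-4 + 6)/2 = 1
E[Y] = 2 * 1 - 1 = 1

1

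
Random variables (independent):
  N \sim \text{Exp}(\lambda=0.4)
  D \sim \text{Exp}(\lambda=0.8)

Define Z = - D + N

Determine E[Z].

E[Z] = 1*E[N] - 1*E[D]
E[N] = 2.5
E[D] = 1.25
E[Z] = 1*2.5 - 1*1.25 = 1.25

1.25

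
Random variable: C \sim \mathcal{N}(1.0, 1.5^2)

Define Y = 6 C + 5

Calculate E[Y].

For Y = 6C + 5:
E[Y] = 6 * E[C] + 5
E[C] = 1.0 = 1
E[Y] = 6 * 1 + 5 = 11

11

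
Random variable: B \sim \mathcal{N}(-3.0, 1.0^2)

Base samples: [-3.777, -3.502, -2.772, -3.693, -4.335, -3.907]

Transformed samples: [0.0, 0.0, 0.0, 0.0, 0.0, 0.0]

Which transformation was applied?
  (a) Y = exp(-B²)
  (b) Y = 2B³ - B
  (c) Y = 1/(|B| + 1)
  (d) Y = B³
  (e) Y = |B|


Checking option (a) Y = exp(-B²):
  B = -3.777 -> Y = 0.0 ✓
  B = -3.502 -> Y = 0.0 ✓
  B = -2.772 -> Y = 0.0 ✓
All samples match this transformation.

(a) exp(-B²)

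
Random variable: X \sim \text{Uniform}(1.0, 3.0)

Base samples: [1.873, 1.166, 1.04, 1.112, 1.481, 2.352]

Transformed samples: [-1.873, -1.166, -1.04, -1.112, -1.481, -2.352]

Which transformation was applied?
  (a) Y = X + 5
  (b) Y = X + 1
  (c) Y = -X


Checking option (c) Y = -X:
  X = 1.873 -> Y = -1.873 ✓
  X = 1.166 -> Y = -1.166 ✓
  X = 1.04 -> Y = -1.04 ✓
All samples match this transformation.

(c) -X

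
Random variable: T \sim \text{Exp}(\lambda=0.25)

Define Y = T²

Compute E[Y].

Using E[X²] = Var(X) + (E[X])²:
E[T] = 4
Var(T) = 1/0.25^2 = 16
E[T²] = 16 + 4² = 16 + 16 = 32

32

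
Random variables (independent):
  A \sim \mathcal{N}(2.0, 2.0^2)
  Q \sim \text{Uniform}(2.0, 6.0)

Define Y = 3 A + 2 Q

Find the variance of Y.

For independent RVs: Var(aX + bY) = a²Var(X) + b²Var(Y)
Var(A) = 4
Var(Q) = 1.3333333
Var(Y) = 3²*4 + 2²*1.3333333
= 9*4 + 4*1.3333333 = 41.333333

41.333333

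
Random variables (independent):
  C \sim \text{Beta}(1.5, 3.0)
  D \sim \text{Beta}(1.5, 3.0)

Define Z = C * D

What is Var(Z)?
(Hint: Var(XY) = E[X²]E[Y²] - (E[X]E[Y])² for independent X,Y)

Var(XY) = E[X²]E[Y²] - (E[X]E[Y])²
E[C] = 0.33333333, Var(C) = 0.04040404
E[D] = 0.33333333, Var(D) = 0.04040404
E[C²] = 0.04040404 + 0.33333333² = 0.15151515
E[D²] = 0.04040404 + 0.33333333² = 0.15151515
Var(Z) = 0.15151515*0.15151515 - (0.33333333*0.33333333)²
= 0.022956841 - 0.012345679 = 0.010611162

0.010611162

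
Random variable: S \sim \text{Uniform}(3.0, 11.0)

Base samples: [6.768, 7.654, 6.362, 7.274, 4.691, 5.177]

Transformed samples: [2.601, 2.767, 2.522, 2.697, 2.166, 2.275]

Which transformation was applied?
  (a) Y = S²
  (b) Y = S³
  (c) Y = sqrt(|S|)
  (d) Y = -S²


Checking option (c) Y = sqrt(|S|):
  S = 6.768 -> Y = 2.601 ✓
  S = 7.654 -> Y = 2.767 ✓
  S = 6.362 -> Y = 2.522 ✓
All samples match this transformation.

(c) sqrt(|S|)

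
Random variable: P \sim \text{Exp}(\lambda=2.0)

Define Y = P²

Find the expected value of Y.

Using E[X²] = Var(X) + (E[X])²:
E[P] = 0.5
Var(P) = 1/2.0^2 = 0.25
E[P²] = 0.25 + 0.5² = 0.25 + 0.25 = 0.5

0.5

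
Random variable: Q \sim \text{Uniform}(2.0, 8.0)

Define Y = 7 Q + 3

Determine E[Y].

For Y = 7Q + 3:
E[Y] = 7 * E[Q] + 3
E[Q] = (2 + 8)/2 = 5
E[Y] = 7 * 5 + 3 = 38

38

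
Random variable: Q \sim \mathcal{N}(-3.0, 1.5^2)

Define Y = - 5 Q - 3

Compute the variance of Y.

For Y = aQ + b: Var(Y) = a² * Var(Q)
Var(Q) = 1.5^2 = 2.25
Var(Y) = (-5)² * 2.25 = 25 * 2.25 = 56.25

56.25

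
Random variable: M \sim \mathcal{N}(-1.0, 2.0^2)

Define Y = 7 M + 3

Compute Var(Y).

For Y = aM + b: Var(Y) = a² * Var(M)
Var(M) = 2.0^2 = 4
Var(Y) = 7² * 4 = 49 * 4 = 196

196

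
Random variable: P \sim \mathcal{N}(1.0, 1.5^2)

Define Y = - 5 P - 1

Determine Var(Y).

For Y = aP + b: Var(Y) = a² * Var(P)
Var(P) = 1.5^2 = 2.25
Var(Y) = (-5)² * 2.25 = 25 * 2.25 = 56.25

56.25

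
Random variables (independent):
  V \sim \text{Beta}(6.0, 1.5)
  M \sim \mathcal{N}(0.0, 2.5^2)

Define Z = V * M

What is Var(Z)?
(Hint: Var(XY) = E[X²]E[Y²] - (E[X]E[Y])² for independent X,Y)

Var(XY) = E[X²]E[Y²] - (E[X]E[Y])²
E[V] = 0.8, Var(V) = 0.018823529
E[M] = 0, Var(M) = 6.25
E[V²] = 0.018823529 + 0.8² = 0.65882353
E[M²] = 6.25 + 0² = 6.25
Var(Z) = 0.65882353*6.25 - (0.8*0)²
= 4.1176471 - 0 = 4.1176471

4.1176471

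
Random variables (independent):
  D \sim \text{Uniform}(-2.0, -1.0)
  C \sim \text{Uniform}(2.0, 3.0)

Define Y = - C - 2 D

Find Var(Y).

For independent RVs: Var(aX + bY) = a²Var(X) + b²Var(Y)
Var(D) = 0.083333333
Var(C) = 0.083333333
Var(Y) = (-2)²*0.083333333 + (-1)²*0.083333333
= 4*0.083333333 + 1*0.083333333 = 0.41666667

0.41666667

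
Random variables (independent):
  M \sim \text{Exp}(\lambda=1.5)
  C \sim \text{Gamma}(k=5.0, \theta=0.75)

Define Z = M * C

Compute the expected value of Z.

For independent RVs: E[XY] = E[X]*E[Y]
E[M] = 0.66666667
E[C] = 3.75
E[Z] = 0.66666667 * 3.75 = 2.5

2.5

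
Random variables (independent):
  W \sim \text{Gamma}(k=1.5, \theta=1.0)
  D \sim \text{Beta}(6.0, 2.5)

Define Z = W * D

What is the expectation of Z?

For independent RVs: E[XY] = E[X]*E[Y]
E[W] = 1.5
E[D] = 0.70588235
E[Z] = 1.5 * 0.70588235 = 1.0588235

1.0588235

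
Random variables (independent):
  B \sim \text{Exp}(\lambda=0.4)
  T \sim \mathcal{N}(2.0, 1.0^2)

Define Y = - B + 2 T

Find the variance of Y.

For independent RVs: Var(aX + bY) = a²Var(X) + b²Var(Y)
Var(B) = 6.25
Var(T) = 1
Var(Y) = (-1)²*6.25 + 2²*1
= 1*6.25 + 4*1 = 10.25

10.25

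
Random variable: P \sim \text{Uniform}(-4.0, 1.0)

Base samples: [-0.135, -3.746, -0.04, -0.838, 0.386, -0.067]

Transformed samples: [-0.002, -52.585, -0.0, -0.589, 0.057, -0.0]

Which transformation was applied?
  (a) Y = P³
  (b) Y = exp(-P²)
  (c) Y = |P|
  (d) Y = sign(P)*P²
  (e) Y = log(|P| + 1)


Checking option (a) Y = P³:
  P = -0.135 -> Y = -0.002 ✓
  P = -3.746 -> Y = -52.585 ✓
  P = -0.04 -> Y = -0.0 ✓
All samples match this transformation.

(a) P³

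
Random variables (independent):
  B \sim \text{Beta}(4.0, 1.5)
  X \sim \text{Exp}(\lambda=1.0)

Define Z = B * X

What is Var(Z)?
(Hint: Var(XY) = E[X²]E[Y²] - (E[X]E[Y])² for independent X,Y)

Var(XY) = E[X²]E[Y²] - (E[X]E[Y])²
E[B] = 0.72727273, Var(B) = 0.03051494
E[X] = 1, Var(X) = 1
E[B²] = 0.03051494 + 0.72727273² = 0.55944056
E[X²] = 1 + 1² = 2
Var(Z) = 0.55944056*2 - (0.72727273*1)²
= 1.1188811 - 0.52892562 = 0.5899555

0.5899555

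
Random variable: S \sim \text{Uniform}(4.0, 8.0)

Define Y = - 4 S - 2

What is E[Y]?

For Y = -4S - 2:
E[Y] = -4 * E[S] - 2
E[S] = (4 + 8)/2 = 6
E[Y] = -4 * 6 - 2 = -26

-26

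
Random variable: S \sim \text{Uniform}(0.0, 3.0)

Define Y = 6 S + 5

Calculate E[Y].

For Y = 6S + 5:
E[Y] = 6 * E[S] + 5
E[S] = (0 + 3)/2 = 1.5
E[Y] = 6 * 1.5 + 5 = 14

14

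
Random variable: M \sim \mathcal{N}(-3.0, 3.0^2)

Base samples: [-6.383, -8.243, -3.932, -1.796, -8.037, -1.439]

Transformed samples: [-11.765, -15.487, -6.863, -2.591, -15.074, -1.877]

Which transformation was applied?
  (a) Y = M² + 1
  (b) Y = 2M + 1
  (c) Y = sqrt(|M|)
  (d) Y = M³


Checking option (b) Y = 2M + 1:
  M = -6.383 -> Y = -11.765 ✓
  M = -8.243 -> Y = -15.487 ✓
  M = -3.932 -> Y = -6.863 ✓
All samples match this transformation.

(b) 2M + 1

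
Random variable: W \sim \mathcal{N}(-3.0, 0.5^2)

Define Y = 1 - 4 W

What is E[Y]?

For Y = -4W + 1:
E[Y] = -4 * E[W] + 1
E[W] = -3.0 = -3
E[Y] = -4 * (-3) + 1 = 13

13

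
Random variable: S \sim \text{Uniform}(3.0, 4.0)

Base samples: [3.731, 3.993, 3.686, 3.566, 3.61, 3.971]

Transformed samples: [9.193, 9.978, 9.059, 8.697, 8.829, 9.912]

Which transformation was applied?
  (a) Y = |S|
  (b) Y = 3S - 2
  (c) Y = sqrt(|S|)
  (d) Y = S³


Checking option (b) Y = 3S - 2:
  S = 3.731 -> Y = 9.193 ✓
  S = 3.993 -> Y = 9.978 ✓
  S = 3.686 -> Y = 9.059 ✓
All samples match this transformation.

(b) 3S - 2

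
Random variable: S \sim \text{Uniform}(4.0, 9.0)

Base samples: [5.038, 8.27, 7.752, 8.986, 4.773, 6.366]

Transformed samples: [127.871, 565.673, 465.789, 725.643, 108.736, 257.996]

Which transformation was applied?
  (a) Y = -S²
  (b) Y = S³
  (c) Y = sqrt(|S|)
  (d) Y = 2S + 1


Checking option (b) Y = S³:
  S = 5.038 -> Y = 127.871 ✓
  S = 8.27 -> Y = 565.673 ✓
  S = 7.752 -> Y = 465.789 ✓
All samples match this transformation.

(b) S³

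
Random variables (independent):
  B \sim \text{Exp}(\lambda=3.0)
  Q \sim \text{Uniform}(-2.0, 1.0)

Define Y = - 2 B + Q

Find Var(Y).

For independent RVs: Var(aX + bY) = a²Var(X) + b²Var(Y)
Var(B) = 0.11111111
Var(Q) = 0.75
Var(Y) = (-2)²*0.11111111 + 1²*0.75
= 4*0.11111111 + 1*0.75 = 1.1944444

1.1944444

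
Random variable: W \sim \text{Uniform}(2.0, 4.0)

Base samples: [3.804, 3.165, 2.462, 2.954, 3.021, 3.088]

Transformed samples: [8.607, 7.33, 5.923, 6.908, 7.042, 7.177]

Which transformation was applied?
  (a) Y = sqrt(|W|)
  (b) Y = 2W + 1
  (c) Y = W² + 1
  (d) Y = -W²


Checking option (b) Y = 2W + 1:
  W = 3.804 -> Y = 8.607 ✓
  W = 3.165 -> Y = 7.33 ✓
  W = 2.462 -> Y = 5.923 ✓
All samples match this transformation.

(b) 2W + 1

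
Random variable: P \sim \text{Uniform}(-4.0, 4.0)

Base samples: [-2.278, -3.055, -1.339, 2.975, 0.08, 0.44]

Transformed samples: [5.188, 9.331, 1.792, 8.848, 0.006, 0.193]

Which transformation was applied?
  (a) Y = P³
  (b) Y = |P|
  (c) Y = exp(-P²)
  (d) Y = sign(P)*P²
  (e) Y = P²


Checking option (e) Y = P²:
  P = -2.278 -> Y = 5.188 ✓
  P = -3.055 -> Y = 9.331 ✓
  P = -1.339 -> Y = 1.792 ✓
All samples match this transformation.

(e) P²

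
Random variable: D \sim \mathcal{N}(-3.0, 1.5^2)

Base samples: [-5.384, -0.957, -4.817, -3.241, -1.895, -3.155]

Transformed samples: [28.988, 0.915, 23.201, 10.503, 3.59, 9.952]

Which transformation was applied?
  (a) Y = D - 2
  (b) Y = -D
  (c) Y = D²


Checking option (c) Y = D²:
  D = -5.384 -> Y = 28.988 ✓
  D = -0.957 -> Y = 0.915 ✓
  D = -4.817 -> Y = 23.201 ✓
All samples match this transformation.

(c) D²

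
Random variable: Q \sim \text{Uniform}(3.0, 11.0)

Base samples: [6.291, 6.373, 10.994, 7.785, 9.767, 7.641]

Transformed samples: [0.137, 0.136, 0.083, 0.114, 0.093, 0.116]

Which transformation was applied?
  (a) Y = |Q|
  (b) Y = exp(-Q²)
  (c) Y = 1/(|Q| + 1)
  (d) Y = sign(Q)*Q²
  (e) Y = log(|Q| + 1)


Checking option (c) Y = 1/(|Q| + 1):
  Q = 6.291 -> Y = 0.137 ✓
  Q = 6.373 -> Y = 0.136 ✓
  Q = 10.994 -> Y = 0.083 ✓
All samples match this transformation.

(c) 1/(|Q| + 1)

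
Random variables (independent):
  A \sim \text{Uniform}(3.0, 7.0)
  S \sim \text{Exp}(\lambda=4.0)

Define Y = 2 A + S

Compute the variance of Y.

For independent RVs: Var(aX + bY) = a²Var(X) + b²Var(Y)
Var(A) = 1.3333333
Var(S) = 0.0625
Var(Y) = 2²*1.3333333 + 1²*0.0625
= 4*1.3333333 + 1*0.0625 = 5.3958333

5.3958333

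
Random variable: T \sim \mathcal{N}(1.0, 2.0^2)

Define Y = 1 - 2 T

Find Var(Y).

For Y = aT + b: Var(Y) = a² * Var(T)
Var(T) = 2.0^2 = 4
Var(Y) = (-2)² * 4 = 4 * 4 = 16

16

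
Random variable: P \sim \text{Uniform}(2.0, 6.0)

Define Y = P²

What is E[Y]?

Using E[X²] = Var(X) + (E[X])²:
E[P] = 4
Var(P) = (6 - 2)^2/12 = 1.3333333
E[P²] = 1.3333333 + 4² = 1.3333333 + 16 = 17.333333

17.333333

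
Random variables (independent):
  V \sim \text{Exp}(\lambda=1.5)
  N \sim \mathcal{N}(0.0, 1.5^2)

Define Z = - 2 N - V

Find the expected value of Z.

E[Z] = -1*E[V] - 2*E[N]
E[V] = 0.66666667
E[N] = 0
E[Z] = -1*0.66666667 - 2*0 = -0.66666667

-0.66666667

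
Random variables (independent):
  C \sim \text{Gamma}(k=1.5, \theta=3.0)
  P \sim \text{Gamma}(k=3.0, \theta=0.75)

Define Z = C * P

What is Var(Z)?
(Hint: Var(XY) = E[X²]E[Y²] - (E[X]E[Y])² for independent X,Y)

Var(XY) = E[X²]E[Y²] - (E[X]E[Y])²
E[C] = 4.5, Var(C) = 13.5
E[P] = 2.25, Var(P) = 1.6875
E[C²] = 13.5 + 4.5² = 33.75
E[P²] = 1.6875 + 2.25² = 6.75
Var(Z) = 33.75*6.75 - (4.5*2.25)²
= 227.8125 - 102.51562 = 125.29688

125.29688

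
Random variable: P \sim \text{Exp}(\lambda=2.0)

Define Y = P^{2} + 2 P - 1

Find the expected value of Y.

E[Y] = 1*E[P²] + 2*E[P] - 1
E[P] = 0.5
E[P²] = Var(P) + (E[P])² = 0.25 + 0.25 = 0.5
E[Y] = 1*0.5 + 2*0.5 - 1 = 0.5

0.5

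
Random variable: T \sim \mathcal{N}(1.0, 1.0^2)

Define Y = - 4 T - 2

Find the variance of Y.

For Y = aT + b: Var(Y) = a² * Var(T)
Var(T) = 1.0^2 = 1
Var(Y) = (-4)² * 1 = 16 * 1 = 16

16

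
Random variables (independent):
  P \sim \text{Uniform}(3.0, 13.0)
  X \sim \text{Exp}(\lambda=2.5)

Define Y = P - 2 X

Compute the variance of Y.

For independent RVs: Var(aX + bY) = a²Var(X) + b²Var(Y)
Var(P) = 8.3333333
Var(X) = 0.16
Var(Y) = 1²*8.3333333 + (-2)²*0.16
= 1*8.3333333 + 4*0.16 = 8.9733333

8.9733333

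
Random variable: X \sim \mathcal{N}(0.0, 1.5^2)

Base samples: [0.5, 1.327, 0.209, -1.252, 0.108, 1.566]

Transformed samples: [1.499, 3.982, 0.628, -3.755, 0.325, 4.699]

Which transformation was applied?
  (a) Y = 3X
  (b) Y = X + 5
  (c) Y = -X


Checking option (a) Y = 3X:
  X = 0.5 -> Y = 1.499 ✓
  X = 1.327 -> Y = 3.982 ✓
  X = 0.209 -> Y = 0.628 ✓
All samples match this transformation.

(a) 3X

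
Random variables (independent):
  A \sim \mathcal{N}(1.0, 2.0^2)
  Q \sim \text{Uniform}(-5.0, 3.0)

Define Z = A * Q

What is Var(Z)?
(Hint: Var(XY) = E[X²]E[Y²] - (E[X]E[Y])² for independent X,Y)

Var(XY) = E[X²]E[Y²] - (E[X]E[Y])²
E[A] = 1, Var(A) = 4
E[Q] = -1, Var(Q) = 5.3333333
E[A²] = 4 + 1² = 5
E[Q²] = 5.3333333 + (-1)² = 6.3333333
Var(Z) = 5*6.3333333 - (1*(-1))²
= 31.666667 - 1 = 30.666667

30.666667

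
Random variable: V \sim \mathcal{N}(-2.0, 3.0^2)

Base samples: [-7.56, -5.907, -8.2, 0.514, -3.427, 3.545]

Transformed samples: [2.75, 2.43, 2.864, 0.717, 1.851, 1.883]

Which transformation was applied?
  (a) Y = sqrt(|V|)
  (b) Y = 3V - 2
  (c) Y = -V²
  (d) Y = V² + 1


Checking option (a) Y = sqrt(|V|):
  V = -7.56 -> Y = 2.75 ✓
  V = -5.907 -> Y = 2.43 ✓
  V = -8.2 -> Y = 2.864 ✓
All samples match this transformation.

(a) sqrt(|V|)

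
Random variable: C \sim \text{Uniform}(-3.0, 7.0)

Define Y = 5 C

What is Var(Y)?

For Y = aC + b: Var(Y) = a² * Var(C)
Var(C) = (7 + 3)^2/12 = 8.3333333
Var(Y) = 5² * 8.3333333 = 25 * 8.3333333 = 208.33333

208.33333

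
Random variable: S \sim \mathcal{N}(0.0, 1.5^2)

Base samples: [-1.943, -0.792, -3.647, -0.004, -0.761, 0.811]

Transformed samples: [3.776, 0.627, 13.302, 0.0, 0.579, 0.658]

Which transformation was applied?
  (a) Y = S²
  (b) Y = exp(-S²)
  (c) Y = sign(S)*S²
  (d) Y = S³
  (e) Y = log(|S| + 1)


Checking option (a) Y = S²:
  S = -1.943 -> Y = 3.776 ✓
  S = -0.792 -> Y = 0.627 ✓
  S = -3.647 -> Y = 13.302 ✓
All samples match this transformation.

(a) S²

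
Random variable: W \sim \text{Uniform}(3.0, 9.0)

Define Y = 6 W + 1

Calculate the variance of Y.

For Y = aW + b: Var(Y) = a² * Var(W)
Var(W) = (9 - 3)^2/12 = 3
Var(Y) = 6² * 3 = 36 * 3 = 108

108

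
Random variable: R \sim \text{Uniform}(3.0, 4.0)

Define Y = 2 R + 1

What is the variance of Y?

For Y = aR + b: Var(Y) = a² * Var(R)
Var(R) = (4 - 3)^2/12 = 0.083333333
Var(Y) = 2² * 0.083333333 = 4 * 0.083333333 = 0.33333333

0.33333333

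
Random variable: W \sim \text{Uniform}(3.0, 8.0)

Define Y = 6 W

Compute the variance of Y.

For Y = aW + b: Var(Y) = a² * Var(W)
Var(W) = (8 - 3)^2/12 = 2.0833333
Var(Y) = 6² * 2.0833333 = 36 * 2.0833333 = 75

75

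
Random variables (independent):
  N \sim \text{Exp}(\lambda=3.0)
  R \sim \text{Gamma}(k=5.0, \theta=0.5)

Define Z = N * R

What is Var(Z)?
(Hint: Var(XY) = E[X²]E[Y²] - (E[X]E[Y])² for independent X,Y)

Var(XY) = E[X²]E[Y²] - (E[X]E[Y])²
E[N] = 0.33333333, Var(N) = 0.11111111
E[R] = 2.5, Var(R) = 1.25
E[N²] = 0.11111111 + 0.33333333² = 0.22222222
E[R²] = 1.25 + 2.5² = 7.5
Var(Z) = 0.22222222*7.5 - (0.33333333*2.5)²
= 1.6666667 - 0.69444444 = 0.97222222

0.97222222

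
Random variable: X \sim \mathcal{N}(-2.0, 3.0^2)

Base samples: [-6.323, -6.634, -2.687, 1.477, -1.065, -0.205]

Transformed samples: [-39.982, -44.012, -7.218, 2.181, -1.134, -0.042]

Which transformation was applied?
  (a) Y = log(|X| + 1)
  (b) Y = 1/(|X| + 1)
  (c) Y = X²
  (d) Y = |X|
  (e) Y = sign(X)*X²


Checking option (e) Y = sign(X)*X²:
  X = -6.323 -> Y = -39.982 ✓
  X = -6.634 -> Y = -44.012 ✓
  X = -2.687 -> Y = -7.218 ✓
All samples match this transformation.

(e) sign(X)*X²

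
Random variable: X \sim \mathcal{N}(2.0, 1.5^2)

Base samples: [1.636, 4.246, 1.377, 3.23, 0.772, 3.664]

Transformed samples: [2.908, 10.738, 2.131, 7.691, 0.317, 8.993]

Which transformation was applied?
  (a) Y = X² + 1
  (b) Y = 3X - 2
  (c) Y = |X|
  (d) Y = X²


Checking option (b) Y = 3X - 2:
  X = 1.636 -> Y = 2.908 ✓
  X = 4.246 -> Y = 10.738 ✓
  X = 1.377 -> Y = 2.131 ✓
All samples match this transformation.

(b) 3X - 2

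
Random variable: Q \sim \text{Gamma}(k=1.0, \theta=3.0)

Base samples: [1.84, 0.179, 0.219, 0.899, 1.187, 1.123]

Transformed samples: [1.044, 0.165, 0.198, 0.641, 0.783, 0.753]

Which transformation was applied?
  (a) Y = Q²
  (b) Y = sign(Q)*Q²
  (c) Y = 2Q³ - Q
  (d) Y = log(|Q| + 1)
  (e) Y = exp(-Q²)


Checking option (d) Y = log(|Q| + 1):
  Q = 1.84 -> Y = 1.044 ✓
  Q = 0.179 -> Y = 0.165 ✓
  Q = 0.219 -> Y = 0.198 ✓
All samples match this transformation.

(d) log(|Q| + 1)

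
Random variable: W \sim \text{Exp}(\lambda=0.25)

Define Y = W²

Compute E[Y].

Using E[X²] = Var(X) + (E[X])²:
E[W] = 4
Var(W) = 1/0.25^2 = 16
E[W²] = 16 + 4² = 16 + 16 = 32

32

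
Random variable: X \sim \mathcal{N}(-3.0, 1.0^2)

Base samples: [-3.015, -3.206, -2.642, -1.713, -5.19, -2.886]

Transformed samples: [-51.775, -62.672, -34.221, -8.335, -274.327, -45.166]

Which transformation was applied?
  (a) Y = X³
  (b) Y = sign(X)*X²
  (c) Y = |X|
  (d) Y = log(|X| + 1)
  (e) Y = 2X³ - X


Checking option (e) Y = 2X³ - X:
  X = -3.015 -> Y = -51.775 ✓
  X = -3.206 -> Y = -62.672 ✓
  X = -2.642 -> Y = -34.221 ✓
All samples match this transformation.

(e) 2X³ - X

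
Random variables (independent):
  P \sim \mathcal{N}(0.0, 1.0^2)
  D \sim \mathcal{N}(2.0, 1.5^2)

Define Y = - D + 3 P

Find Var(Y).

For independent RVs: Var(aX + bY) = a²Var(X) + b²Var(Y)
Var(P) = 1
Var(D) = 2.25
Var(Y) = 3²*1 + (-1)²*2.25
= 9*1 + 1*2.25 = 11.25

11.25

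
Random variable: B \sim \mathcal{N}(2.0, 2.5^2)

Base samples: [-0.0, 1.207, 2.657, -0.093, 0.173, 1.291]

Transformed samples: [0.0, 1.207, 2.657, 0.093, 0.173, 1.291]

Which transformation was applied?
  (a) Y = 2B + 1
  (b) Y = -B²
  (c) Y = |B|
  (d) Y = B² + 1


Checking option (c) Y = |B|:
  B = -0.0 -> Y = 0.0 ✓
  B = 1.207 -> Y = 1.207 ✓
  B = 2.657 -> Y = 2.657 ✓
All samples match this transformation.

(c) |B|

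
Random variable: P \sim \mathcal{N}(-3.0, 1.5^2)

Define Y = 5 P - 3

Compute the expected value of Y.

For Y = 5P - 3:
E[Y] = 5 * E[P] - 3
E[P] = -3.0 = -3
E[Y] = 5 * (-3) - 3 = -18

-18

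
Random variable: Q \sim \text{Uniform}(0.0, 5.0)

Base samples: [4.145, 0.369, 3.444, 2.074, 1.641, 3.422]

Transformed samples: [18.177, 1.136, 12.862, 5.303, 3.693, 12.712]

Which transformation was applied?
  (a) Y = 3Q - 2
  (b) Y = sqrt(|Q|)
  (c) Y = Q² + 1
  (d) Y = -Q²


Checking option (c) Y = Q² + 1:
  Q = 4.145 -> Y = 18.177 ✓
  Q = 0.369 -> Y = 1.136 ✓
  Q = 3.444 -> Y = 12.862 ✓
All samples match this transformation.

(c) Q² + 1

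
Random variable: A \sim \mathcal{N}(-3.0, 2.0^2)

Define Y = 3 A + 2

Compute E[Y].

For Y = 3A + 2:
E[Y] = 3 * E[A] + 2
E[A] = -3.0 = -3
E[Y] = 3 * (-3) + 2 = -7

-7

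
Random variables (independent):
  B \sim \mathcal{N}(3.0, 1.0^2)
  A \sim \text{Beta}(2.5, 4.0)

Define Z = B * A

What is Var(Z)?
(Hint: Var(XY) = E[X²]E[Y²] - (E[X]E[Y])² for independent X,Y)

Var(XY) = E[X²]E[Y²] - (E[X]E[Y])²
E[B] = 3, Var(B) = 1
E[A] = 0.38461538, Var(A) = 0.031558185
E[B²] = 1 + 3² = 10
E[A²] = 0.031558185 + 0.38461538² = 0.17948718
Var(Z) = 10*0.17948718 - (3*0.38461538)²
= 1.7948718 - 1.3313609 = 0.46351085

0.46351085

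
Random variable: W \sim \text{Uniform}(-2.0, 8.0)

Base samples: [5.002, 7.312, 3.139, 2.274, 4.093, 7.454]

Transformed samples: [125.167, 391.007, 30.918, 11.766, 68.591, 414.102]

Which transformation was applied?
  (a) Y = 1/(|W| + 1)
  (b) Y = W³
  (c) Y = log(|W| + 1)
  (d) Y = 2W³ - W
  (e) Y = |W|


Checking option (b) Y = W³:
  W = 5.002 -> Y = 125.167 ✓
  W = 7.312 -> Y = 391.007 ✓
  W = 3.139 -> Y = 30.918 ✓
All samples match this transformation.

(b) W³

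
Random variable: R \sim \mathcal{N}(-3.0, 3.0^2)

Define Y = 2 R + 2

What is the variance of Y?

For Y = aR + b: Var(Y) = a² * Var(R)
Var(R) = 3.0^2 = 9
Var(Y) = 2² * 9 = 4 * 9 = 36

36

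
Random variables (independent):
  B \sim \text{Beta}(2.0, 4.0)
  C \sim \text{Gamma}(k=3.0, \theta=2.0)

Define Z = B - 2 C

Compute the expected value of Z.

E[Z] = 1*E[B] - 2*E[C]
E[B] = 0.33333333
E[C] = 6
E[Z] = 1*0.33333333 - 2*6 = -11.666667

-11.666667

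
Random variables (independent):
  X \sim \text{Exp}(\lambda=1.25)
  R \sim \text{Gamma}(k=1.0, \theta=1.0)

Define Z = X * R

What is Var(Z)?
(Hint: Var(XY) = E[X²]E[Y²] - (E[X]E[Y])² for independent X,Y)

Var(XY) = E[X²]E[Y²] - (E[X]E[Y])²
E[X] = 0.8, Var(X) = 0.64
E[R] = 1, Var(R) = 1
E[X²] = 0.64 + 0.8² = 1.28
E[R²] = 1 + 1² = 2
Var(Z) = 1.28*2 - (0.8*1)²
= 2.56 - 0.64 = 1.92

1.92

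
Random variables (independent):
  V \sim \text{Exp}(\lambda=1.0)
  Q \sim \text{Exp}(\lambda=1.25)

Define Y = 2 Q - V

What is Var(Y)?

For independent RVs: Var(aX + bY) = a²Var(X) + b²Var(Y)
Var(V) = 1
Var(Q) = 0.64
Var(Y) = (-1)²*1 + 2²*0.64
= 1*1 + 4*0.64 = 3.56

3.56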